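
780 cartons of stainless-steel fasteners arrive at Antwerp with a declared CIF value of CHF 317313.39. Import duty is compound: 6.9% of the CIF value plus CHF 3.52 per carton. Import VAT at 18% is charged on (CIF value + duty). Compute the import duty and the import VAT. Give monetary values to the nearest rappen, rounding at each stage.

Ad valorem component: 317313.39 × 6.9% = 21894.62
Specific component: 780 × 3.52 = 2745.60
Import duty = 21894.62 + 2745.60 = 24640.22
VAT base = CIF + duty = 317313.39 + 24640.22 = 341953.61
Import VAT = 341953.61 × 18% = 61551.65

Import duty: CHF 24640.22; import VAT: CHF 61551.65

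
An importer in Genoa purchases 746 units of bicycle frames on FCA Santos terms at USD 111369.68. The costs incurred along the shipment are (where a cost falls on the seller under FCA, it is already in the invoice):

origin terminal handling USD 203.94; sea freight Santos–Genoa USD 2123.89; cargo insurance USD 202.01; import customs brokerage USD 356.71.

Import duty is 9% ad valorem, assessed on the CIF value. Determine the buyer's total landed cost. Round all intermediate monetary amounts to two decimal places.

Total landed cost: USD 124507.19

FCA: the seller delivers export-cleared goods to the carrier; the buyer bears costs from that point.
CIF value = FCA price + origin terminal + freight + insurance = 111369.68 + 203.94 + 2123.89 + 202.01 = 113899.52
Import duty = 113899.52 × 9% = 10250.96
Buyer bears: origin terminal 203.94 + freight 2123.89 + insurance 202.01 + brokerage 356.71 + duty 10250.96 = 13137.51
Landed cost = invoice 111369.68 + 13137.51 = 124507.19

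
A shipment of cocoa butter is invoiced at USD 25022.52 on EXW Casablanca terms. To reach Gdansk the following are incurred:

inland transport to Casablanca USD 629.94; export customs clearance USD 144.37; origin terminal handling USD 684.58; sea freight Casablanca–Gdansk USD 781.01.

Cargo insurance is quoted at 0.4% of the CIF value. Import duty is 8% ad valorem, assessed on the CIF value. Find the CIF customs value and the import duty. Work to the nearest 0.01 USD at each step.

Let C be the CIF value. C = EXW price + pre-shipment costs + freight + 0.4% × C
C − 0.4% × C = 25022.52 + 629.94 + 144.37 + 684.58 + 781.01
0.996 × C = 27262.42
C = 27262.42 / 0.996 = 27371.91
Insurance premium = 0.4% × 27371.91 = 109.49
Import duty = 27371.91 × 8% = 2189.75

CIF value: USD 27371.91; import duty: USD 2189.75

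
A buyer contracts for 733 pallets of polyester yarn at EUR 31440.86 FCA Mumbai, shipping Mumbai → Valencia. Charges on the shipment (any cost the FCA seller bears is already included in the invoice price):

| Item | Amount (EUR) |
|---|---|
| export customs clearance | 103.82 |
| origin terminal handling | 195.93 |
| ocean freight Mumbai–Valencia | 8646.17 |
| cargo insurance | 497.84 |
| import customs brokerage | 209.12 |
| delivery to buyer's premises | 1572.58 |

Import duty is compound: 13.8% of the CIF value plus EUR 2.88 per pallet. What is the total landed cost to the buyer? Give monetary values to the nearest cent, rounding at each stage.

Total landed cost: EUR 50301.29

FCA: the seller delivers export-cleared goods to the carrier; the buyer bears costs from that point.
Already in the invoice (seller's account under FCA): export clearance — exclude.
CIF value = FCA price + origin terminal + freight + insurance = 31440.86 + 195.93 + 8646.17 + 497.84 = 40780.80
Ad valorem component: 40780.80 × 13.8% = 5627.75
Specific component: 733 × 2.88 = 2111.04
Import duty = 5627.75 + 2111.04 = 7738.79
Buyer bears: origin terminal 195.93 + freight 8646.17 + insurance 497.84 + brokerage 209.12 + delivery 1572.58 + duty 7738.79 = 18860.43
Landed cost = invoice 31440.86 + 18860.43 = 50301.29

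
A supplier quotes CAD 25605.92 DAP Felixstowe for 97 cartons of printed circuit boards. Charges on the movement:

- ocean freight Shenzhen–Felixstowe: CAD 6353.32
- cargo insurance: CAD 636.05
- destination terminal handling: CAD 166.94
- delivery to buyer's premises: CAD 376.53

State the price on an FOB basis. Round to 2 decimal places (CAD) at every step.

From DAP to FOB, the seller no longer bears: freight, insurance, destination terminal, delivery.
FOB price = 25605.92 − 6353.32 − 636.05 − 166.94 − 376.53 = 18073.08

FOB price: CAD 18073.08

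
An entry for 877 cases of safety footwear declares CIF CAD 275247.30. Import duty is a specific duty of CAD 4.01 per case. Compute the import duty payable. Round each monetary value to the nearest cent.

Import duty: CAD 3516.77

Import duty = 877 × 4.01 = 3516.77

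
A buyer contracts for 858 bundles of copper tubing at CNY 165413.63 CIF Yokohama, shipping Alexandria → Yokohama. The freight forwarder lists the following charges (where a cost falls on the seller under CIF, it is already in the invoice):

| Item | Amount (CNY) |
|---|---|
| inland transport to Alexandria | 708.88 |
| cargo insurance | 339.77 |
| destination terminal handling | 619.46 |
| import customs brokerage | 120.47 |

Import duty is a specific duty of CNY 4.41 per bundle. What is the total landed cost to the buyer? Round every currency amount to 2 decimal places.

CIF: the seller pays costs through ocean freight and marine insurance to the destination port.
Already in the invoice (seller's account under CIF): inland to port, insurance — exclude.
The CIF price already equals the CIF value: 165413.63
Import duty = 858 × 4.41 = 3783.78
Buyer bears: destination terminal 619.46 + brokerage 120.47 + duty 3783.78 = 4523.71
Landed cost = invoice 165413.63 + 4523.71 = 169937.34

Total landed cost: CNY 169937.34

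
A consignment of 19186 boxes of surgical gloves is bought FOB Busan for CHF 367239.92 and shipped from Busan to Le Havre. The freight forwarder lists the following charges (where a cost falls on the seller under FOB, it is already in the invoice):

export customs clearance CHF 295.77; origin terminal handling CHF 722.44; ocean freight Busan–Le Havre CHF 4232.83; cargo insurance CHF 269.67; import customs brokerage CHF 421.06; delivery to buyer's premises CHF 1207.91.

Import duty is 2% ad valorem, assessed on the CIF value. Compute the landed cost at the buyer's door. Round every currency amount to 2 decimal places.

Total landed cost: CHF 380806.24

FOB: the seller bears costs until goods are on board at the origin port; the buyer bears freight, insurance and all costs thereafter.
Already in the invoice (seller's account under FOB): export clearance, origin terminal — exclude.
CIF value = FOB price + freight + insurance = 367239.92 + 4232.83 + 269.67 = 371742.42
Import duty = 371742.42 × 2% = 7434.85
Buyer bears: freight 4232.83 + insurance 269.67 + brokerage 421.06 + delivery 1207.91 + duty 7434.85 = 13566.32
Landed cost = invoice 367239.92 + 13566.32 = 380806.24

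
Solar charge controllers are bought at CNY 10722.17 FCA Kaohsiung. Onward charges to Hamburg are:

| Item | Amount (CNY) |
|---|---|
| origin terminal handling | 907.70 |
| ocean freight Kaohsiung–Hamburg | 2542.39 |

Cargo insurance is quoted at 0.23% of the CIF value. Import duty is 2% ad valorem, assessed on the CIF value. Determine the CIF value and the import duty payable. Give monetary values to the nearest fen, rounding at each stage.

CIF value: CNY 14204.93; import duty: CNY 284.10

Let C be the CIF value. C = FCA price + pre-shipment costs + freight + 0.23% × C
C − 0.23% × C = 10722.17 + 907.70 + 2542.39
0.9977 × C = 14172.26
C = 14172.26 / 0.9977 = 14204.93
Insurance premium = 0.23% × 14204.93 = 32.67
Import duty = 14204.93 × 2% = 284.10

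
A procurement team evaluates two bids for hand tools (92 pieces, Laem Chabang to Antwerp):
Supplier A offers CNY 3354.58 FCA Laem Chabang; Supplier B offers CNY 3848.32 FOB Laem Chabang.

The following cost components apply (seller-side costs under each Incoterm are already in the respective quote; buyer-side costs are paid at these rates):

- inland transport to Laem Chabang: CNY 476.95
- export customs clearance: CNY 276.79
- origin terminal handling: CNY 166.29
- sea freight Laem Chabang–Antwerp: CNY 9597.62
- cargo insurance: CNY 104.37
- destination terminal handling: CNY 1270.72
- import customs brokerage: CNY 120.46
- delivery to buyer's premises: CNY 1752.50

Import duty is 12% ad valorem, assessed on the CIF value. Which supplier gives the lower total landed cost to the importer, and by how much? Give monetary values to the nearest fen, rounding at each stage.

Supplier A (FCA):
CIF value = FCA price + origin terminal + freight + insurance = 3354.58 + 166.29 + 9597.62 + 104.37 = 13222.86
Import duty = 13222.86 × 12% = 1586.74
Buyer bears (A): 166.29 + 9597.62 + 104.37 + 1270.72 + 120.46 + 1752.50 = 13011.96
Landed cost (A) = invoice 3354.58 + 13011.96 + duty 1586.74 = 17953.28
Supplier B (FOB):
CIF value = FOB price + freight + insurance = 3848.32 + 9597.62 + 104.37 = 13550.31
Import duty = 13550.31 × 12% = 1626.04
Buyer bears (B): 9597.62 + 104.37 + 1270.72 + 120.46 + 1752.50 = 12845.67
Landed cost (B) = invoice 3848.32 + 12845.67 + duty 1626.04 = 18320.03
Difference = |17953.28 − 18320.03| = 366.75

Supplier A is cheaper by CNY 366.75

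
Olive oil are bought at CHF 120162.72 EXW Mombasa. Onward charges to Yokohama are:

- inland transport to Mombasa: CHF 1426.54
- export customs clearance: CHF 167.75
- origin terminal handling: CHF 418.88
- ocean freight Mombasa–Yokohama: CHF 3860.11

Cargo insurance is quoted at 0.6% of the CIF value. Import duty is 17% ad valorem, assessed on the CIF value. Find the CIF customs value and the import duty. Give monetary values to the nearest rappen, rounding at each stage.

Let C be the CIF value. C = EXW price + pre-shipment costs + freight + 0.6% × C
C − 0.6% × C = 120162.72 + 1426.54 + 167.75 + 418.88 + 3860.11
0.994 × C = 126036.00
C = 126036.00 / 0.994 = 126796.78
Insurance premium = 0.6% × 126796.78 = 760.78
Import duty = 126796.78 × 17% = 21555.45

CIF value: CHF 126796.78; import duty: CHF 21555.45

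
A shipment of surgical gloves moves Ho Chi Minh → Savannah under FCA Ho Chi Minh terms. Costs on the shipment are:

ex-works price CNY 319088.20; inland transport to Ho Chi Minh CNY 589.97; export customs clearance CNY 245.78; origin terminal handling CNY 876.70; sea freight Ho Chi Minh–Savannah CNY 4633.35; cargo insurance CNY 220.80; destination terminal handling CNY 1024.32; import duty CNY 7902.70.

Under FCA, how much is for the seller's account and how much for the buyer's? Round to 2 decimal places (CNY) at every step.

FCA: the seller delivers export-cleared goods to the carrier; the buyer bears costs from that point.
Seller's account: goods 319088.20 + inland to port 589.97 + export clearance 245.78 = 319923.95
Buyer's account: origin terminal 876.70 + freight 4633.35 + insurance 220.80 + destination terminal 1024.32 + duty 7902.70 = 14657.87

Seller: CNY 319923.95; buyer: CNY 14657.87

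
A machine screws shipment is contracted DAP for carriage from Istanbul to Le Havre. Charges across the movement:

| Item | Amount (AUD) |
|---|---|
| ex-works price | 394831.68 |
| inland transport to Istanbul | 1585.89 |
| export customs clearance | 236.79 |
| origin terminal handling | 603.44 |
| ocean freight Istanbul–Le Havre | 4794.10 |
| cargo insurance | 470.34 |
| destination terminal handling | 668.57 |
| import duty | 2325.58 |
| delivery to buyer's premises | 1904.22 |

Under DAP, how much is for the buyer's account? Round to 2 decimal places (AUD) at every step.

Buyer's account: AUD 2325.58

DAP: the seller bears all costs to the named destination except import duty and clearance.
Seller's account: goods 394831.68 + inland to port 1585.89 + export clearance 236.79 + origin terminal 603.44 + freight 4794.10 + insurance 470.34 + destination terminal 668.57 + delivery 1904.22 = 405095.03
Buyer's account: duty 2325.58 = 2325.58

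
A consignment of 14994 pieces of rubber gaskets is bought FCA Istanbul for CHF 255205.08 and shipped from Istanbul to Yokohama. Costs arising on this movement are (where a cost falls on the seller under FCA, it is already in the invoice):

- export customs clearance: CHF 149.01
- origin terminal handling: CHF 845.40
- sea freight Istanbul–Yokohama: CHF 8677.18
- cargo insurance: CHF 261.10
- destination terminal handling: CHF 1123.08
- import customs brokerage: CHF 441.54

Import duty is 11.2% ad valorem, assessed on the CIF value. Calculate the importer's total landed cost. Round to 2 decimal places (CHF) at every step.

Total landed cost: CHF 296232.12

FCA: the seller delivers export-cleared goods to the carrier; the buyer bears costs from that point.
Already in the invoice (seller's account under FCA): export clearance — exclude.
CIF value = FCA price + origin terminal + freight + insurance = 255205.08 + 845.40 + 8677.18 + 261.10 = 264988.76
Import duty = 264988.76 × 11.2% = 29678.74
Buyer bears: origin terminal 845.40 + freight 8677.18 + insurance 261.10 + destination terminal 1123.08 + brokerage 441.54 + duty 29678.74 = 41027.04
Landed cost = invoice 255205.08 + 41027.04 = 296232.12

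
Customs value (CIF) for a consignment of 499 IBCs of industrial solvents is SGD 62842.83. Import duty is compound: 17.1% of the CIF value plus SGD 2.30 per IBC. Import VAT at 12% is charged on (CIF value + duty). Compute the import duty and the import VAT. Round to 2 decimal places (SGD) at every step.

Import duty: SGD 11893.82; import VAT: SGD 8968.40

Ad valorem component: 62842.83 × 17.1% = 10746.12
Specific component: 499 × 2.30 = 1147.70
Import duty = 10746.12 + 1147.70 = 11893.82
VAT base = CIF + duty = 62842.83 + 11893.82 = 74736.65
Import VAT = 74736.65 × 12% = 8968.40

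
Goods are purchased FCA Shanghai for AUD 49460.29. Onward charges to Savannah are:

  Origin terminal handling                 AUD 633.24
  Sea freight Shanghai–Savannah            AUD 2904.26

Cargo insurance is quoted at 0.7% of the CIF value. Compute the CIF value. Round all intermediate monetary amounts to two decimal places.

CIF value: AUD 53371.39

Let C be the CIF value. C = FCA price + pre-shipment costs + freight + 0.7% × C
C − 0.7% × C = 49460.29 + 633.24 + 2904.26
0.993 × C = 52997.79
C = 52997.79 / 0.993 = 53371.39
Insurance premium = 0.7% × 53371.39 = 373.60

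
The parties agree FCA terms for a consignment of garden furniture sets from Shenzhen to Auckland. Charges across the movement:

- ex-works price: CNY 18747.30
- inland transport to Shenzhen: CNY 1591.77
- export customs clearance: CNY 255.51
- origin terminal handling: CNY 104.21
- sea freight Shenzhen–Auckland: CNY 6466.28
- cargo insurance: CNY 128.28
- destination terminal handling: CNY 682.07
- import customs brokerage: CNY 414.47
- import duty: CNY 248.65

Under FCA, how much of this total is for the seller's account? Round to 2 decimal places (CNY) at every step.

FCA: the seller delivers export-cleared goods to the carrier; the buyer bears costs from that point.
Seller's account: goods 18747.30 + inland to port 1591.77 + export clearance 255.51 = 20594.58
Buyer's account: origin terminal 104.21 + freight 6466.28 + insurance 128.28 + destination terminal 682.07 + brokerage 414.47 + duty 248.65 = 8043.96

Seller's account: CNY 20594.58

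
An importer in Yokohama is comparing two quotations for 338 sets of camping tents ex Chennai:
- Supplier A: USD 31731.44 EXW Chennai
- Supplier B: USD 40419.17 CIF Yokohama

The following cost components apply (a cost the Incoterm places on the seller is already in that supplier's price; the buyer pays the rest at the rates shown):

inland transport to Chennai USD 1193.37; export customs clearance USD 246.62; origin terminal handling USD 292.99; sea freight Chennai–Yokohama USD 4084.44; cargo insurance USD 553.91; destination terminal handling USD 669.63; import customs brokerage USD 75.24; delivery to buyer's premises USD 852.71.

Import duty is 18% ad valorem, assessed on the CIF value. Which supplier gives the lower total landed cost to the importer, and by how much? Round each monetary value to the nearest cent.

Supplier A (EXW):
CIF value = EXW price + inland to port + export clearance + origin terminal + freight + insurance = 31731.44 + 1193.37 + 246.62 + 292.99 + 4084.44 + 553.91 = 38102.77
Import duty = 38102.77 × 18% = 6858.50
Buyer bears (A): 1193.37 + 246.62 + 292.99 + 4084.44 + 553.91 + 669.63 + 75.24 + 852.71 = 7968.91
Landed cost (A) = invoice 31731.44 + 7968.91 + duty 6858.50 = 46558.85
Supplier B (CIF):
The CIF price already equals the CIF value: 40419.17
Import duty = 40419.17 × 18% = 7275.45
Buyer bears (B): 669.63 + 75.24 + 852.71 = 1597.58
Landed cost (B) = invoice 40419.17 + 1597.58 + duty 7275.45 = 49292.20
Difference = |46558.85 − 49292.20| = 2733.35

Supplier A is cheaper by USD 2733.35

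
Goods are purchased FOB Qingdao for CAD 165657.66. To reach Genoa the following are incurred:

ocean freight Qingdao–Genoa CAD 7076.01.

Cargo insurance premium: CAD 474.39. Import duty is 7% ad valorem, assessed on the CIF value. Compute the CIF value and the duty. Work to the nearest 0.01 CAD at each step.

CIF value: CAD 173208.06; import duty: CAD 12124.56

CIF = FOB price + freight + insurance
CIF = 165657.66 + 7076.01 + 474.39 = 173208.06
Import duty = 173208.06 × 7% = 12124.56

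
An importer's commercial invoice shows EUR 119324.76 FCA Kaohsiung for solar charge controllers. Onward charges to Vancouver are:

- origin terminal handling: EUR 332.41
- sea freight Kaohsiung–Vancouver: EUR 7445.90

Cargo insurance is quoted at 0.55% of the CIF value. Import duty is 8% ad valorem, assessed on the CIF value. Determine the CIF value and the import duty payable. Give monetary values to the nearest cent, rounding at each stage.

Let C be the CIF value. C = FCA price + pre-shipment costs + freight + 0.55% × C
C − 0.55% × C = 119324.76 + 332.41 + 7445.90
0.9945 × C = 127103.07
C = 127103.07 / 0.9945 = 127806.00
Insurance premium = 0.55% × 127806.00 = 702.93
Import duty = 127806.00 × 8% = 10224.48

CIF value: EUR 127806.00; import duty: EUR 10224.48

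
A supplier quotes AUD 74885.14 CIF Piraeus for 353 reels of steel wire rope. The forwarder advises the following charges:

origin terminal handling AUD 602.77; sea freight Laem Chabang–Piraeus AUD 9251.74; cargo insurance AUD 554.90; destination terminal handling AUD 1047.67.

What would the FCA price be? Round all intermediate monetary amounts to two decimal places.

FCA price: AUD 64475.73

Not relevant to the conversion: destination terminal — on the buyer under both terms; not part of either seller's price.
From CIF to FCA, the seller no longer bears: origin terminal, freight, insurance.
FCA price = 74885.14 − 602.77 − 9251.74 − 554.90 = 64475.73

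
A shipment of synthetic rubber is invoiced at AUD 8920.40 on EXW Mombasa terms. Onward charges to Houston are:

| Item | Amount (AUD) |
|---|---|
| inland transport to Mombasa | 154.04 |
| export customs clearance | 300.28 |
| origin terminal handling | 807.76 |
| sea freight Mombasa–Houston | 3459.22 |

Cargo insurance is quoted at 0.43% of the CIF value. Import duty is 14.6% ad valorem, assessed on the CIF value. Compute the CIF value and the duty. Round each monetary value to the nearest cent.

CIF value: AUD 13700.61; import duty: AUD 2000.29

Let C be the CIF value. C = EXW price + pre-shipment costs + freight + 0.43% × C
C − 0.43% × C = 8920.40 + 154.04 + 300.28 + 807.76 + 3459.22
0.9957 × C = 13641.70
C = 13641.70 / 0.9957 = 13700.61
Insurance premium = 0.43% × 13700.61 = 58.91
Import duty = 13700.61 × 14.6% = 2000.29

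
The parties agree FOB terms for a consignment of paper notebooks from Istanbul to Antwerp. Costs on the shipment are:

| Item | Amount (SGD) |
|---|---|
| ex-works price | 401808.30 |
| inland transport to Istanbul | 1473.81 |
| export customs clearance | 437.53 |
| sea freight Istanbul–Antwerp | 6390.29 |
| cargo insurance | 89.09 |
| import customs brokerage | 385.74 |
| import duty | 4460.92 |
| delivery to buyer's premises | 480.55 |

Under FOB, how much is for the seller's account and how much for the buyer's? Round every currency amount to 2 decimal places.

FOB: the seller bears costs until goods are on board at the origin port; the buyer bears freight, insurance and all costs thereafter.
Seller's account: goods 401808.30 + inland to port 1473.81 + export clearance 437.53 = 403719.64
Buyer's account: freight 6390.29 + insurance 89.09 + brokerage 385.74 + duty 4460.92 + delivery 480.55 = 11806.59

Seller: SGD 403719.64; buyer: SGD 11806.59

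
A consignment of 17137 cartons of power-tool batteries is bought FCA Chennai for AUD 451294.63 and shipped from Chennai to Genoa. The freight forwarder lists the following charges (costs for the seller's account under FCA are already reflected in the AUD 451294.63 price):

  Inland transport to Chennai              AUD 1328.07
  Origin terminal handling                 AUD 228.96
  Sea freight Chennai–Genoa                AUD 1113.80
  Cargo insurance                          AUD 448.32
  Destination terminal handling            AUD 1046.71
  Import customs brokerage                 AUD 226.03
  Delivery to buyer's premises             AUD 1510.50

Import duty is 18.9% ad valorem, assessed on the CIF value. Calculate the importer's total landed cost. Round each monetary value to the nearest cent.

FCA: the seller delivers export-cleared goods to the carrier; the buyer bears costs from that point.
Already in the invoice (seller's account under FCA): inland to port — exclude.
CIF value = FCA price + origin terminal + freight + insurance = 451294.63 + 228.96 + 1113.80 + 448.32 = 453085.71
Import duty = 453085.71 × 18.9% = 85633.20
Buyer bears: origin terminal 228.96 + freight 1113.80 + insurance 448.32 + destination terminal 1046.71 + brokerage 226.03 + delivery 1510.50 + duty 85633.20 = 90207.52
Landed cost = invoice 451294.63 + 90207.52 = 541502.15

Total landed cost: AUD 541502.15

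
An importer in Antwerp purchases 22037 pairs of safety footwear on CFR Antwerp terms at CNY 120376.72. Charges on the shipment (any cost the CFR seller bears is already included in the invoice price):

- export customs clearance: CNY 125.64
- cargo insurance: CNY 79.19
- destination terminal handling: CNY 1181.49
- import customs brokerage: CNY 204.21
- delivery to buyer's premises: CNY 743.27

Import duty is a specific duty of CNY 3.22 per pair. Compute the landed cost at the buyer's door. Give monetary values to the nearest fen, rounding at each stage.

Total landed cost: CNY 193544.02

CFR: the seller pays costs through ocean freight to the destination port, but not insurance.
Already in the invoice (seller's account under CFR): export clearance — exclude.
CIF value = CFR price + insurance = 120376.72 + 79.19 = 120455.91
Import duty = 22037 × 3.22 = 70959.14
Buyer bears: insurance 79.19 + destination terminal 1181.49 + brokerage 204.21 + delivery 743.27 + duty 70959.14 = 73167.30
Landed cost = invoice 120376.72 + 73167.30 = 193544.02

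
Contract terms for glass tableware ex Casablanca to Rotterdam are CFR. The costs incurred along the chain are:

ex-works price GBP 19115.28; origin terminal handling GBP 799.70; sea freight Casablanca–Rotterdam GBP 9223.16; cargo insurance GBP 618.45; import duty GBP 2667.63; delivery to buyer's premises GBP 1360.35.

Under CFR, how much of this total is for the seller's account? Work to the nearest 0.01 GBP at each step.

Seller's account: GBP 29138.14

CFR: the seller pays costs through ocean freight to the destination port, but not insurance.
Seller's account: goods 19115.28 + origin terminal 799.70 + freight 9223.16 = 29138.14
Buyer's account: insurance 618.45 + duty 2667.63 + delivery 1360.35 = 4646.43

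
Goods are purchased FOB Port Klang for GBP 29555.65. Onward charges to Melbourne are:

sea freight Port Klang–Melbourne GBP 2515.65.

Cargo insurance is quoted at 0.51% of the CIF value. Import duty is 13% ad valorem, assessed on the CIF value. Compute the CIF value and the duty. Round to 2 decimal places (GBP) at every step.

Let C be the CIF value. C = FOB price + freight + 0.51% × C
C − 0.51% × C = 29555.65 + 2515.65
0.9949 × C = 32071.30
C = 32071.30 / 0.9949 = 32235.70
Insurance premium = 0.51% × 32235.70 = 164.40
Import duty = 32235.70 × 13% = 4190.64

CIF value: GBP 32235.70; import duty: GBP 4190.64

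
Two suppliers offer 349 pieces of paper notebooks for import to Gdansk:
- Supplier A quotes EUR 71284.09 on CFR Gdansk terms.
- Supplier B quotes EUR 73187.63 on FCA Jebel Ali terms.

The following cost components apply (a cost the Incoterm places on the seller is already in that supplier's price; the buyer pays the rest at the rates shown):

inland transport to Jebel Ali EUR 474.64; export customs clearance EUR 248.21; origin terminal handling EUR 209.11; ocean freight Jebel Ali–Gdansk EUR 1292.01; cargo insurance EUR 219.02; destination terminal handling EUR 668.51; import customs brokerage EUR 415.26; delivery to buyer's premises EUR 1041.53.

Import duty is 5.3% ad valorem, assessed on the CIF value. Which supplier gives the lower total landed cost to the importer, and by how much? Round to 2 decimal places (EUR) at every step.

Supplier A (CFR):
CIF value = CFR price + insurance = 71284.09 + 219.02 = 71503.11
Import duty = 71503.11 × 5.3% = 3789.66
Buyer bears (A): 219.02 + 668.51 + 415.26 + 1041.53 = 2344.32
Landed cost (A) = invoice 71284.09 + 2344.32 + duty 3789.66 = 77418.07
Supplier B (FCA):
CIF value = FCA price + origin terminal + freight + insurance = 73187.63 + 209.11 + 1292.01 + 219.02 = 74907.77
Import duty = 74907.77 × 5.3% = 3970.11
Buyer bears (B): 209.11 + 1292.01 + 219.02 + 668.51 + 415.26 + 1041.53 = 3845.44
Landed cost (B) = invoice 73187.63 + 3845.44 + duty 3970.11 = 81003.18
Difference = |77418.07 − 81003.18| = 3585.11

Supplier A is cheaper by EUR 3585.11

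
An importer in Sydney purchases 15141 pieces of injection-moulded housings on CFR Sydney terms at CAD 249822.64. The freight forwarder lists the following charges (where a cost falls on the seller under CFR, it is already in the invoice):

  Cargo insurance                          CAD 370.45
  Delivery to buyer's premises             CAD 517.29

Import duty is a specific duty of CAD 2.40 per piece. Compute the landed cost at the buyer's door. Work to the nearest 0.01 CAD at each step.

CFR: the seller pays costs through ocean freight to the destination port, but not insurance.
CIF value = CFR price + insurance = 249822.64 + 370.45 = 250193.09
Import duty = 15141 × 2.40 = 36338.40
Buyer bears: insurance 370.45 + delivery 517.29 + duty 36338.40 = 37226.14
Landed cost = invoice 249822.64 + 37226.14 = 287048.78

Total landed cost: CAD 287048.78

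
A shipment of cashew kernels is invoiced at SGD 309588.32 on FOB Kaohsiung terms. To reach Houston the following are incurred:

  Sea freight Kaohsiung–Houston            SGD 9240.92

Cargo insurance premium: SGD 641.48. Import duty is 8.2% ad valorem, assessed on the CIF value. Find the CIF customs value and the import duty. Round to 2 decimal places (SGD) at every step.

CIF value: SGD 319470.72; import duty: SGD 26196.60

CIF = FOB price + freight + insurance
CIF = 309588.32 + 9240.92 + 641.48 = 319470.72
Import duty = 319470.72 × 8.2% = 26196.60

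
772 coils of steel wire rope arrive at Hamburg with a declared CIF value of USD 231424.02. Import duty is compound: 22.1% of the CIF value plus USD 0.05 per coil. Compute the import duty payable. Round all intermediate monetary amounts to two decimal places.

Import duty: USD 51183.31

Ad valorem component: 231424.02 × 22.1% = 51144.71
Specific component: 772 × 0.05 = 38.60
Import duty = 51144.71 + 38.60 = 51183.31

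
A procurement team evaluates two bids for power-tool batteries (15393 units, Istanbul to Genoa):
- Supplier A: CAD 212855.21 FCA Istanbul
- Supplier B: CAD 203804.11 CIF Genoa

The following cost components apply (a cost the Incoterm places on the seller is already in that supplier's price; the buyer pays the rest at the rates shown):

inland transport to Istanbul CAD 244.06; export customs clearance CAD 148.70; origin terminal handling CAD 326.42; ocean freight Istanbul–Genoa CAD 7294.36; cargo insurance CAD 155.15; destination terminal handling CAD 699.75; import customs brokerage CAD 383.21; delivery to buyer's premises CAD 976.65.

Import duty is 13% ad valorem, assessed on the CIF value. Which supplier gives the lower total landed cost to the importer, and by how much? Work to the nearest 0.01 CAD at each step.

Supplier A (FCA):
CIF value = FCA price + origin terminal + freight + insurance = 212855.21 + 326.42 + 7294.36 + 155.15 = 220631.14
Import duty = 220631.14 × 13% = 28682.05
Buyer bears (A): 326.42 + 7294.36 + 155.15 + 699.75 + 383.21 + 976.65 = 9835.54
Landed cost (A) = invoice 212855.21 + 9835.54 + duty 28682.05 = 251372.80
Supplier B (CIF):
The CIF price already equals the CIF value: 203804.11
Import duty = 203804.11 × 13% = 26494.53
Buyer bears (B): 699.75 + 383.21 + 976.65 = 2059.61
Landed cost (B) = invoice 203804.11 + 2059.61 + duty 26494.53 = 232358.25
Difference = |251372.80 − 232358.25| = 19014.55

Supplier B is cheaper by CAD 19014.55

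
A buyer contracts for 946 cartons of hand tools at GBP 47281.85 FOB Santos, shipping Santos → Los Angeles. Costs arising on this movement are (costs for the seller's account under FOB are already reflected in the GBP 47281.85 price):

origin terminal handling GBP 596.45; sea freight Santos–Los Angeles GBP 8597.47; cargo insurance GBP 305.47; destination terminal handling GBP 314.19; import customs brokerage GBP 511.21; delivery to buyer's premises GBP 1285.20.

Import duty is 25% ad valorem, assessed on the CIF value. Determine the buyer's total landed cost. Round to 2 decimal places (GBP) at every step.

FOB: the seller bears costs until goods are on board at the origin port; the buyer bears freight, insurance and all costs thereafter.
Already in the invoice (seller's account under FOB): origin terminal — exclude.
CIF value = FOB price + freight + insurance = 47281.85 + 8597.47 + 305.47 = 56184.79
Import duty = 56184.79 × 25% = 14046.20
Buyer bears: freight 8597.47 + insurance 305.47 + destination terminal 314.19 + brokerage 511.21 + delivery 1285.20 + duty 14046.20 = 25059.74
Landed cost = invoice 47281.85 + 25059.74 = 72341.59

Total landed cost: GBP 72341.59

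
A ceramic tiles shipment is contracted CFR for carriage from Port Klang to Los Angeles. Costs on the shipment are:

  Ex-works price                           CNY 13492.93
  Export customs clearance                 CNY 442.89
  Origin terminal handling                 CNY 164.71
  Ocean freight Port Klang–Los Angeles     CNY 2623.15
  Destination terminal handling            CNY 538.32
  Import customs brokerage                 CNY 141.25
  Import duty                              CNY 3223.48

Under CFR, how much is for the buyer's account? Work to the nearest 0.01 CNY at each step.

Buyer's account: CNY 3903.05

CFR: the seller pays costs through ocean freight to the destination port, but not insurance.
Seller's account: goods 13492.93 + export clearance 442.89 + origin terminal 164.71 + freight 2623.15 = 16723.68
Buyer's account: destination terminal 538.32 + brokerage 141.25 + duty 3223.48 = 3903.05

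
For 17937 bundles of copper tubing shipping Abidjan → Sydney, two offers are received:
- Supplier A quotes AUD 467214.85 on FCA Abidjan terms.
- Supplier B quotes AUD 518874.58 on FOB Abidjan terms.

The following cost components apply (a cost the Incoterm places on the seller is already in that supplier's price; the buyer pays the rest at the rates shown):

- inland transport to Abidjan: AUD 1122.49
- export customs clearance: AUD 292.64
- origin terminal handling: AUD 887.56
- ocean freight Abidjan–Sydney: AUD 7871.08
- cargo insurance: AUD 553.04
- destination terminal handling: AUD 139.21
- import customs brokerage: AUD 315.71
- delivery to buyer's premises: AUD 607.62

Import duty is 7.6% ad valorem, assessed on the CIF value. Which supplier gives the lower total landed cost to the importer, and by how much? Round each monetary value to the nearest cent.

Supplier A is cheaper by AUD 54630.85

Supplier A (FCA):
CIF value = FCA price + origin terminal + freight + insurance = 467214.85 + 887.56 + 7871.08 + 553.04 = 476526.53
Import duty = 476526.53 × 7.6% = 36216.02
Buyer bears (A): 887.56 + 7871.08 + 553.04 + 139.21 + 315.71 + 607.62 = 10374.22
Landed cost (A) = invoice 467214.85 + 10374.22 + duty 36216.02 = 513805.09
Supplier B (FOB):
CIF value = FOB price + freight + insurance = 518874.58 + 7871.08 + 553.04 = 527298.70
Import duty = 527298.70 × 7.6% = 40074.70
Buyer bears (B): 7871.08 + 553.04 + 139.21 + 315.71 + 607.62 = 9486.66
Landed cost (B) = invoice 518874.58 + 9486.66 + duty 40074.70 = 568435.94
Difference = |513805.09 − 568435.94| = 54630.85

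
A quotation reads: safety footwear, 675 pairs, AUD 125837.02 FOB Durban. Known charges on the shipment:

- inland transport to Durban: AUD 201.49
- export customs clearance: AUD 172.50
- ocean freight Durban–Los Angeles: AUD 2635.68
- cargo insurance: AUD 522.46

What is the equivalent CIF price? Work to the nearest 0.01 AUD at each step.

CIF price: AUD 128995.16

Not relevant to the conversion: inland to port, export clearance — on the seller under both FOB and CIF; already in the FOB price and stays in the CIF price.
From FOB to CIF, the seller additionally bears: freight, insurance.
CIF price = 125837.02 + 2635.68 + 522.46 = 128995.16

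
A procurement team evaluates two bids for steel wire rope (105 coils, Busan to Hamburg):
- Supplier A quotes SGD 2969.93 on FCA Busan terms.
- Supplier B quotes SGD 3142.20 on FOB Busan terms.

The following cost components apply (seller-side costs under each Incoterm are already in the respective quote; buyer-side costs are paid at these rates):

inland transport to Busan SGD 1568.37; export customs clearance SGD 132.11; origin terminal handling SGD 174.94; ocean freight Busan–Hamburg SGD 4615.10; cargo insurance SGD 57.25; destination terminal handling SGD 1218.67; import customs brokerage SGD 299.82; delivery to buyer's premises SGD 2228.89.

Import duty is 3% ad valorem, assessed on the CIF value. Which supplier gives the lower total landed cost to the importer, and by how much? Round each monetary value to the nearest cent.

Supplier A (FCA):
CIF value = FCA price + origin terminal + freight + insurance = 2969.93 + 174.94 + 4615.10 + 57.25 = 7817.22
Import duty = 7817.22 × 3% = 234.52
Buyer bears (A): 174.94 + 4615.10 + 57.25 + 1218.67 + 299.82 + 2228.89 = 8594.67
Landed cost (A) = invoice 2969.93 + 8594.67 + duty 234.52 = 11799.12
Supplier B (FOB):
CIF value = FOB price + freight + insurance = 3142.20 + 4615.10 + 57.25 = 7814.55
Import duty = 7814.55 × 3% = 234.44
Buyer bears (B): 4615.10 + 57.25 + 1218.67 + 299.82 + 2228.89 = 8419.73
Landed cost (B) = invoice 3142.20 + 8419.73 + duty 234.44 = 11796.37
Difference = |11799.12 − 11796.37| = 2.75

Supplier B is cheaper by SGD 2.75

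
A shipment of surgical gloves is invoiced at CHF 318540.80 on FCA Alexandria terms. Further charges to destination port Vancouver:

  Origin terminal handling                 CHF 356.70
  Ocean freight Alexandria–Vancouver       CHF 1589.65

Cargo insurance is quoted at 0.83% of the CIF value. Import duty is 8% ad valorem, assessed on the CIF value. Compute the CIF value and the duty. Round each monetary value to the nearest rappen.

CIF value: CHF 323169.46; import duty: CHF 25853.56

Let C be the CIF value. C = FCA price + pre-shipment costs + freight + 0.83% × C
C − 0.83% × C = 318540.80 + 356.70 + 1589.65
0.9917 × C = 320487.15
C = 320487.15 / 0.9917 = 323169.46
Insurance premium = 0.83% × 323169.46 = 2682.31
Import duty = 323169.46 × 8% = 25853.56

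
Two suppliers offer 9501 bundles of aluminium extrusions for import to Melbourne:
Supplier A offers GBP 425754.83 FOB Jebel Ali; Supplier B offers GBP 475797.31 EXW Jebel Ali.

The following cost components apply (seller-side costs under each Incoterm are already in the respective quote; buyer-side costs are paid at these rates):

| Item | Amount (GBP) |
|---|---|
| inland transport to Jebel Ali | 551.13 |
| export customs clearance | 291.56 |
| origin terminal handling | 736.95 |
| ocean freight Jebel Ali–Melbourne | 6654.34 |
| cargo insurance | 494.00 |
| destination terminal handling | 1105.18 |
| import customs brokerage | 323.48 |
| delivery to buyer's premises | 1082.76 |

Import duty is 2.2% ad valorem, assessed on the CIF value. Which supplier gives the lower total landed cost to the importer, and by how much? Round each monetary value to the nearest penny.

Supplier A (FOB):
CIF value = FOB price + freight + insurance = 425754.83 + 6654.34 + 494.00 = 432903.17
Import duty = 432903.17 × 2.2% = 9523.87
Buyer bears (A): 6654.34 + 494.00 + 1105.18 + 323.48 + 1082.76 = 9659.76
Landed cost (A) = invoice 425754.83 + 9659.76 + duty 9523.87 = 444938.46
Supplier B (EXW):
CIF value = EXW price + inland to port + export clearance + origin terminal + freight + insurance = 475797.31 + 551.13 + 291.56 + 736.95 + 6654.34 + 494.00 = 484525.29
Import duty = 484525.29 × 2.2% = 10659.56
Buyer bears (B): 551.13 + 291.56 + 736.95 + 6654.34 + 494.00 + 1105.18 + 323.48 + 1082.76 = 11239.40
Landed cost (B) = invoice 475797.31 + 11239.40 + duty 10659.56 = 497696.27
Difference = |444938.46 − 497696.27| = 52757.81

Supplier A is cheaper by GBP 52757.81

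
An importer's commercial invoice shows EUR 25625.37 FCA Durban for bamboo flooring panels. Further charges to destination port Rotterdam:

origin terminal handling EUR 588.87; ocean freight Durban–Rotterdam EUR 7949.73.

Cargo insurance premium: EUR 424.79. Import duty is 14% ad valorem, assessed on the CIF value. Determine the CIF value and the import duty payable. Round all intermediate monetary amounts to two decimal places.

CIF value: EUR 34588.76; import duty: EUR 4842.43

CIF = FCA price + pre-shipment costs + freight + insurance
CIF = 25625.37 + 588.87 + 7949.73 + 424.79 = 34588.76
Import duty = 34588.76 × 14% = 4842.43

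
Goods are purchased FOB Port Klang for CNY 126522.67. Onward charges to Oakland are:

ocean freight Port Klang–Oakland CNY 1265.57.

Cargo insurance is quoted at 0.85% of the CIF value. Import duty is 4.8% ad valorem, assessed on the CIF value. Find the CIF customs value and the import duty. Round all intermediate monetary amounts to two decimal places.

Let C be the CIF value. C = FOB price + freight + 0.85% × C
C − 0.85% × C = 126522.67 + 1265.57
0.9915 × C = 127788.24
C = 127788.24 / 0.9915 = 128883.75
Insurance premium = 0.85% × 128883.75 = 1095.51
Import duty = 128883.75 × 4.8% = 6186.42

CIF value: CNY 128883.75; import duty: CNY 6186.42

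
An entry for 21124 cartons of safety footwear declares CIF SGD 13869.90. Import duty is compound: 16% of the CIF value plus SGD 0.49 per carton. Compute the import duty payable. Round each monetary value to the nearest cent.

Ad valorem component: 13869.90 × 16% = 2219.18
Specific component: 21124 × 0.49 = 10350.76
Import duty = 2219.18 + 10350.76 = 12569.94

Import duty: SGD 12569.94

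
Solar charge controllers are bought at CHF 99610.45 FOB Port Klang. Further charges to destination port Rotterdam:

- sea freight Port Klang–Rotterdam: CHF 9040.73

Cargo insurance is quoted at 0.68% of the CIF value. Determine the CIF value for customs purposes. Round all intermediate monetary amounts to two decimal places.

CIF value: CHF 109395.07

Let C be the CIF value. C = FOB price + freight + 0.68% × C
C − 0.68% × C = 99610.45 + 9040.73
0.9932 × C = 108651.18
C = 108651.18 / 0.9932 = 109395.07
Insurance premium = 0.68% × 109395.07 = 743.89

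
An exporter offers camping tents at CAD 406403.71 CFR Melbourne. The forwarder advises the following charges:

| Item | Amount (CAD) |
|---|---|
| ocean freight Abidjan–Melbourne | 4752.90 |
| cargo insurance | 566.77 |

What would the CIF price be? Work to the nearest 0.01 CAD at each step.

Not relevant to the conversion: freight — on the seller under both CFR and CIF; already in the CFR price and stays in the CIF price.
From CFR to CIF, the seller additionally bears: insurance.
CIF price = 406403.71 + 566.77 = 406970.48

CIF price: CAD 406970.48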